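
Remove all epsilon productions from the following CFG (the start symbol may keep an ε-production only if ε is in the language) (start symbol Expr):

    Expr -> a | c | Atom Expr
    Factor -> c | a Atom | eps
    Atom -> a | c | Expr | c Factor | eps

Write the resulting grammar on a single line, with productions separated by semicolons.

Expr -> a | c | Atom Expr; Factor -> c | a Atom | a; Atom -> a | c | Expr | c Factor

Nullable set = {Atom, Factor}.
ε ∉ L(G), so no ε-production is kept.
Add the nullable-subset variants: Factor → a Atom gives a Atom | a.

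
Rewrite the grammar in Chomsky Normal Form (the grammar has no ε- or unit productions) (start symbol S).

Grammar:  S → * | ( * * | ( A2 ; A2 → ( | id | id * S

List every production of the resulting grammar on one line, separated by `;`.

Introduce a nonterminal for each terminal appearing in a rule of length ≥ 2: X1 → (, X2 → *, X3 → id.
Binarize each right-hand side of length ≥ 3 by chaining fresh nonterminals (Y1, Y2, …): affected rules were S → X1 X2 X2; A2 → X3 X2 S.

S → * | X1 Y1 | X1 A2; A2 → ( | id | X3 Y2; X1 → (; X2 → *; X3 → id; Y1 → X2 X2; Y2 → X2 S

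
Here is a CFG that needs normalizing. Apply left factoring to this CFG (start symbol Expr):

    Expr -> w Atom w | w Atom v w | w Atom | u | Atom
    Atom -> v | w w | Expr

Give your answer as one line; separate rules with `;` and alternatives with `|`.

Expr has alternatives sharing prefix 'w Atom': factor to Expr → w Atom Expr1 with Expr1 → w | v w | ε.

Expr -> u | Atom | w Atom Expr1; Atom -> v | w w | Expr; Expr1 -> w | v w | ε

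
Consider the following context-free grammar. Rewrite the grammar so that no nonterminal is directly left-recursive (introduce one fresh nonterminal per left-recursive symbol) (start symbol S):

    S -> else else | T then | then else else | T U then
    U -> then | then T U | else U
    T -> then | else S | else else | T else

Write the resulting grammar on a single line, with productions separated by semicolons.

Left recursion appears on T.
For T: α = {else}, β = {then, else S, else else}. Rewrite as T → β T' and T' → α T' | ε.

S -> else else | T then | then else else | T U then; U -> then | then T U | else U; T -> then T' | else S T' | else else T'; T' -> else T' | ε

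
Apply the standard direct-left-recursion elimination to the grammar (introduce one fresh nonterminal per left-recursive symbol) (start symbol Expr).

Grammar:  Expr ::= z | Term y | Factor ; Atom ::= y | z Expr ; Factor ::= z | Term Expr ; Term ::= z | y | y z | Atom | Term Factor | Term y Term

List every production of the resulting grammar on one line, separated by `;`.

Expr ::= z | Term y | Factor; Atom ::= y | z Expr; Factor ::= z | Term Expr; Term ::= z Term1 | y Term1 | y z Term1 | Atom Term1; Term1 ::= Factor Term1 | y Term Term1 | ε

Left recursion appears on Term.
For Term: α = {Factor, y Term}, β = {z, y, y z, Atom}. Rewrite as Term → β Term1 and Term1 → α Term1 | ε.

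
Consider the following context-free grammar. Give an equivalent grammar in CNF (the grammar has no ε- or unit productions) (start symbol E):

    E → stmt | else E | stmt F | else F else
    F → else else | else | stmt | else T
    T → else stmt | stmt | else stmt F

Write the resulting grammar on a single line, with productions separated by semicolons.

E → stmt | X1 E | X2 F | X1 Y1; F → X1 X1 | else | stmt | X1 T; T → X1 X2 | stmt | X1 Y2; X1 → else; X2 → stmt; Y1 → F X1; Y2 → X2 F

Introduce a nonterminal for each terminal appearing in a rule of length ≥ 2: X1 → else, X2 → stmt.
Binarize each right-hand side of length ≥ 3 by chaining fresh nonterminals (Y1, Y2, …): affected rules were E → X1 F X1; T → X1 X2 F.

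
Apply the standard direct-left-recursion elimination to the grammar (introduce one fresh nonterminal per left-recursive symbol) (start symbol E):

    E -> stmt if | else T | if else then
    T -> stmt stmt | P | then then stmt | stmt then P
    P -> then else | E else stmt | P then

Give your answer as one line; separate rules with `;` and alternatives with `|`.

E -> stmt if | else T | if else then; T -> stmt stmt | P | then then stmt | stmt then P; P -> then else P' | E else stmt P'; P' -> then P' | ε

P is directly left-recursive.
For P: α = {then}, β = {then else, E else stmt}. Rewrite as P → β P' and P' → α P' | ε.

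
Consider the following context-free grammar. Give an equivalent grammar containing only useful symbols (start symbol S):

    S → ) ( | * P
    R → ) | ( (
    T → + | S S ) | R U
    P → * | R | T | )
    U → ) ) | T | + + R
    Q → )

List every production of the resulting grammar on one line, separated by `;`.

S → ) ( | * P; R → ) | ( (; T → + | S S ) | R U; P → * | R | T | ); U → ) ) | T | + + R

Generating nonterminals: {P, Q, R, S, T, U}.
Reachable from S after that: {P, R, S, T, U}.
Removed useless symbols: {Q} and every production mentioning them.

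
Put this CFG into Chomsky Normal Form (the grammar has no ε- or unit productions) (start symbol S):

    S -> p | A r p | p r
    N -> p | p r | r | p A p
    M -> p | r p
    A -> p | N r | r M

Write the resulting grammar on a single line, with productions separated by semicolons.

Introduce a nonterminal for each terminal appearing in a rule of length ≥ 2: X1 → r, X2 → p.
Binarize each right-hand side of length ≥ 3 by chaining fresh nonterminals (Y1, Y2, …): affected rules were S → A X1 X2; N → X2 A X2.

S -> p | A Y1 | X2 X1; N -> p | X2 X1 | r | X2 Y2; M -> p | X1 X2; A -> p | N X1 | X1 M; X1 -> r; X2 -> p; Y1 -> X1 X2; Y2 -> A X2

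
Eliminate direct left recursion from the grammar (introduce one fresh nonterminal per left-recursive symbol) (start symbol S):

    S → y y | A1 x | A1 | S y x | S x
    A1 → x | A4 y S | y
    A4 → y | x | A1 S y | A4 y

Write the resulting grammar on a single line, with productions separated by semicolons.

S, A4 are directly left-recursive.
For S: α = {y x, x}, β = {y y, A1 x, A1}. Rewrite as S → β S' and S' → α S' | ε.
For A4: α = {y}, β = {y, x, A1 S y}. Rewrite as A4 → β A4' and A4' → α A4' | ε.

S → y y S' | A1 x S' | A1 S'; A1 → x | A4 y S | y; A4 → y A4' | x A4' | A1 S y A4'; S' → y x S' | x S' | ε; A4' → y A4' | ε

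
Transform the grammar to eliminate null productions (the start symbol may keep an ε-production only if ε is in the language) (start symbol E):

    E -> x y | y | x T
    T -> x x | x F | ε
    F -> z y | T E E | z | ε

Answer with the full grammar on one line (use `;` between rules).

E -> x y | y | x T | x; T -> x x | x F | x; F -> z y | T E E | E E | z

The nullable symbols are {F, T}.
ε ∉ L(G), so no ε-production is kept.
Expand every rule over subsets of its nullable positions: E → x T gives x T | x. T → x F gives x F | x. F → T E E gives T E E | E E.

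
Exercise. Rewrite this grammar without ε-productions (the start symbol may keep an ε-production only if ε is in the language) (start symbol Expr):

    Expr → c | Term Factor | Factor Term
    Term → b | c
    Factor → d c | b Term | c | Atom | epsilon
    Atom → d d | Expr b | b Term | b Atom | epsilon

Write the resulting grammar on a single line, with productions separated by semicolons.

Nullable set = {Atom, Factor}.
ε ∉ L(G), so no ε-production is kept.
Expand every rule over subsets of its nullable positions: Expr → Term Factor gives Term Factor | Term. Atom → b Atom gives b Atom | b.

Expr → c | Term Factor | Term | Factor Term; Term → b | c; Factor → d c | b Term | c | Atom; Atom → d d | Expr b | b Term | b Atom | b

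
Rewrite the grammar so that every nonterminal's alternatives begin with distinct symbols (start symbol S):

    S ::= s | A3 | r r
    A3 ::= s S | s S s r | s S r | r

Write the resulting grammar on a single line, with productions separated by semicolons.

A3 has alternatives sharing prefix 's S': factor to A3 → s S A3' with A3' → ε | s r | r.

S ::= s | A3 | r r; A3 ::= r | s S A3'; A3' ::= epsilon | s r | r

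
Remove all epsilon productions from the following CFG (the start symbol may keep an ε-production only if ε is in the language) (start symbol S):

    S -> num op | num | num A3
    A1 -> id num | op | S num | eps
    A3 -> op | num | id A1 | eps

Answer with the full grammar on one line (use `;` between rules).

The nullable symbols are {A1, A3}.
ε ∉ L(G), so no ε-production is kept.
Expand every rule over subsets of its nullable positions: A3 → id A1 gives id A1 | id.

S -> num op | num | num A3; A1 -> id num | op | S num; A3 -> op | num | id A1 | id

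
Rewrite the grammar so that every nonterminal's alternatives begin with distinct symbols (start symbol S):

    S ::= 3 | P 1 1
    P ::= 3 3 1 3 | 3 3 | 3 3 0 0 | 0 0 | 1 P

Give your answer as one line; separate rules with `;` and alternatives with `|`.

S ::= 3 | P 1 1; P ::= 0 0 | 1 P | 3 3 P'; P' ::= 1 3 | ε | 0 0

P has alternatives sharing prefix '3 3': factor to P → 3 3 P' with P' → 1 3 | ε | 0 0.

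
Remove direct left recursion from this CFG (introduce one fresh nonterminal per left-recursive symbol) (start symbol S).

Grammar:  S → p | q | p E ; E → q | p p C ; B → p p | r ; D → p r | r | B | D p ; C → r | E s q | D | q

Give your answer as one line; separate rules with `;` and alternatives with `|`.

D is directly left-recursive.
For D: α = {p}, β = {p r, r, B}. Rewrite as D → β D' and D' → α D' | ε.

S → p | q | p E; E → q | p p C; B → p p | r; D → p r D' | r D' | B D'; C → r | E s q | D | q; D' → p D' | eps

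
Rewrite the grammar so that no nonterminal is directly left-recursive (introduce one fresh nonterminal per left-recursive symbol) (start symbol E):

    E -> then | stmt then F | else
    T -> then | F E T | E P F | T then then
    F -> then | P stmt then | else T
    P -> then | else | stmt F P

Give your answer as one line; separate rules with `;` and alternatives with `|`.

E -> then | stmt then F | else; T -> then T' | F E T T' | E P F T'; F -> then | P stmt then | else T; P -> then | else | stmt F P; T' -> then then T' | ε

T is directly left-recursive.
For T: α = {then then}, β = {then, F E T, E P F}. Rewrite as T → β T' and T' → α T' | ε.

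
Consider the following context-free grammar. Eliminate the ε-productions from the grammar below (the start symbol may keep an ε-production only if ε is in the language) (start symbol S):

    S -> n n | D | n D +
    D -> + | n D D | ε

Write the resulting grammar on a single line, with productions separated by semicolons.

S -> n n | D | n D + | n + | ε; D -> + | n D D | n D | n

The nullable symbols are {D, S}.
ε ∈ L(G) since S is nullable, so keep S → ε.
For each production, add variants omitting each subset of nullable occurrences: S → n D + gives n D + | n +. D → n D D gives n D D | n D | n.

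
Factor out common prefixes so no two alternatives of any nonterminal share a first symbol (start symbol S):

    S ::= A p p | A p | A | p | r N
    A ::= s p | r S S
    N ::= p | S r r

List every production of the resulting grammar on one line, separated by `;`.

S ::= p | r N | A S'; A ::= s p | r S S; N ::= p | S r r; S' ::= ε | p S''; S'' ::= p | ε

S has alternatives sharing prefix 'A': factor to S → A S' with S' → p p | p | ε.
S' has alternatives sharing prefix 'p': factor to S' → p S'' with S'' → p | ε.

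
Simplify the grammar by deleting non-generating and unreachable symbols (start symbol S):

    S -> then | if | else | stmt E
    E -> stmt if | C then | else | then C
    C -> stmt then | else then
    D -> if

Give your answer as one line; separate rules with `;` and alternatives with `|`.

S -> then | if | else | stmt E; E -> stmt if | C then | else | then C; C -> stmt then | else then

Generating nonterminals: {C, D, E, S}.
Reachable from S after that: {C, E, S}.
Removed useless symbols: {D} and every production mentioning them.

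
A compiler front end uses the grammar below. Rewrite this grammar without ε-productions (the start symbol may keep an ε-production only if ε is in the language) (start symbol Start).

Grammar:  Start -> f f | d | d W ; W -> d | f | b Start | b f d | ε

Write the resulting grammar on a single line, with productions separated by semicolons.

The nullable symbols are {W}.
ε ∉ L(G), so no ε-production is kept.

Start -> f f | d | d W; W -> d | f | b Start | b f d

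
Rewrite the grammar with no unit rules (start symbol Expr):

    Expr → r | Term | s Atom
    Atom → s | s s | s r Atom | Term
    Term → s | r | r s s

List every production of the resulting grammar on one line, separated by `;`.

Unit pairs: Atom ⇒* {Term}; Expr ⇒* {Term}.
For each unit pair (A, B), copy every non-unit production of B to A, then drop all unit productions.

Expr → s | r | r s s | s Atom; Atom → s | r | r s s | s s | s r Atom; Term → s | r | r s s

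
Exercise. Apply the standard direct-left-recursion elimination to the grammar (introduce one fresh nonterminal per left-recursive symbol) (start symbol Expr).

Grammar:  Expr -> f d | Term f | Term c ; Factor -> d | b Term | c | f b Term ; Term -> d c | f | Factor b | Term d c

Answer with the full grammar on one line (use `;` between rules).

Expr -> f d | Term f | Term c; Factor -> d | b Term | c | f b Term; Term -> d c Term1 | f Term1 | Factor b Term1; Term1 -> d c Term1 | ε

Directly left-recursive nonterminal: Term.
For Term: α = {d c}, β = {d c, f, Factor b}. Rewrite as Term → β Term1 and Term1 → α Term1 | ε.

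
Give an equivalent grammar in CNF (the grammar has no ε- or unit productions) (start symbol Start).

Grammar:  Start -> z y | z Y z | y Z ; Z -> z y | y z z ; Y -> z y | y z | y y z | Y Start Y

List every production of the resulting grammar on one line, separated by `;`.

Introduce a nonterminal for each terminal appearing in a rule of length ≥ 2: X1 → z, X2 → y.
Binarize each right-hand side of length ≥ 3 by chaining fresh nonterminals (Y1, Y2, …): affected rules were Start → X1 Y X1; Z → X2 X1 X1; Y → X2 X2 X1; Y → Y Start Y.

Start -> X1 X2 | X1 Y1 | X2 Z; Z -> X1 X2 | X2 Y2; Y -> X1 X2 | X2 X1 | X2 Y3 | Y Y4; X1 -> z; X2 -> y; Y1 -> Y X1; Y2 -> X1 X1; Y3 -> X2 X1; Y4 -> Start Y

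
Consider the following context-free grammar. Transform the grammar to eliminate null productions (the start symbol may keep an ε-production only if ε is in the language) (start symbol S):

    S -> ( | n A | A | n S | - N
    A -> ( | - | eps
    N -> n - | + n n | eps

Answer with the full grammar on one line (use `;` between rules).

S -> ( | n A | n | A | n S | - N | - | eps; A -> ( | -; N -> n - | + n n

The nullable symbols are {A, N, S}.
ε ∈ L(G) since S is nullable, so keep S → ε.
Add the nullable-subset variants: S → n A gives n A | n. S → - N gives - N | -.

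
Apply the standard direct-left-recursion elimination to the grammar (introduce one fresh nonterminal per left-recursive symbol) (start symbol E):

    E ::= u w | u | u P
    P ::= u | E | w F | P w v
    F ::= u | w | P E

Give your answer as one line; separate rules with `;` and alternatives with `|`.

Left recursion appears on P.
For P: α = {w v}, β = {u, E, w F}. Rewrite as P → β P' and P' → α P' | ε.

E ::= u w | u | u P; P ::= u P' | E P' | w F P'; F ::= u | w | P E; P' ::= w v P' | ε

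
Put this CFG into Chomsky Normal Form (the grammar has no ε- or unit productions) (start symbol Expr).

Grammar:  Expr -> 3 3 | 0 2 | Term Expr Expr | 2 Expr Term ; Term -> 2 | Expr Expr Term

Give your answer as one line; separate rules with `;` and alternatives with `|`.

Expr -> X1 X1 | X2 X3 | Term Y1 | X3 Y2; Term -> 2 | Expr Y3; X1 -> 3; X2 -> 0; X3 -> 2; Y1 -> Expr Expr; Y2 -> Expr Term; Y3 -> Expr Term

Introduce a nonterminal for each terminal appearing in a rule of length ≥ 2: X1 → 3, X2 → 0, X3 → 2.
Binarize each right-hand side of length ≥ 3 by chaining fresh nonterminals (Y1, Y2, …): affected rules were Expr → Term Expr Expr; Expr → X3 Expr Term; Term → Expr Expr Term.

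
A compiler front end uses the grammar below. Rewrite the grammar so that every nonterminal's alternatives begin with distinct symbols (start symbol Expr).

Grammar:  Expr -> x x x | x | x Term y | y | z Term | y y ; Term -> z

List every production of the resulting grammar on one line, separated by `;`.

Expr has alternatives sharing prefix 'x': factor to Expr → x Expr1 with Expr1 → x x | ε | Term y.
Expr has alternatives sharing prefix 'y': factor to Expr → y Expr2 with Expr2 → ε | y.

Expr -> z Term | x Expr1 | y Expr2; Term -> z; Expr1 -> x x | ε | Term y; Expr2 -> ε | y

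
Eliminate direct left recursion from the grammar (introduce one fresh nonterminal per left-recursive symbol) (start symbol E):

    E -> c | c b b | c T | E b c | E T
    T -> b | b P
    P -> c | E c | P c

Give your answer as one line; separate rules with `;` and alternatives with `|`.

Left recursion appears on E, P.
For E: α = {b c, T}, β = {c, c b b, c T}. Rewrite as E → β E' and E' → α E' | ε.
For P: α = {c}, β = {c, E c}. Rewrite as P → β P' and P' → α P' | ε.

E -> c E' | c b b E' | c T E'; T -> b | b P; P -> c P' | E c P'; E' -> b c E' | T E' | ε; P' -> c P' | ε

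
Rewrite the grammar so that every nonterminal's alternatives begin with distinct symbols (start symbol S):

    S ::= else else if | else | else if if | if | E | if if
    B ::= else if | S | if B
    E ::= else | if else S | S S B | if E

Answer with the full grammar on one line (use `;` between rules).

S ::= E | else S' | if S''; B ::= else if | S | if B; E ::= else | S S B | if E'; S' ::= else if | eps | if if; S'' ::= eps | if; E' ::= else S | E

S has alternatives sharing prefix 'else': factor to S → else S' with S' → else if | ε | if if.
S has alternatives sharing prefix 'if': factor to S → if S'' with S'' → ε | if.
E has alternatives sharing prefix 'if': factor to E → if E' with E' → else S | E.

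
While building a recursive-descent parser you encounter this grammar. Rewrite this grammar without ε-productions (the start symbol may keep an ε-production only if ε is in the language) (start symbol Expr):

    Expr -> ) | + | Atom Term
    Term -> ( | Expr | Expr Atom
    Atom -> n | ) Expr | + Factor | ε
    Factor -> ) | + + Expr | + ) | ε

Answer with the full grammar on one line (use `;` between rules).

Nullable nonterminals: {Atom, Factor}.
ε ∉ L(G), so no ε-production is kept.
Add the nullable-subset variants: Expr → Atom Term gives Atom Term | Term. Atom → + Factor gives + Factor | +.

Expr -> ) | + | Atom Term | Term; Term -> ( | Expr | Expr Atom; Atom -> n | ) Expr | + Factor | +; Factor -> ) | + + Expr | + )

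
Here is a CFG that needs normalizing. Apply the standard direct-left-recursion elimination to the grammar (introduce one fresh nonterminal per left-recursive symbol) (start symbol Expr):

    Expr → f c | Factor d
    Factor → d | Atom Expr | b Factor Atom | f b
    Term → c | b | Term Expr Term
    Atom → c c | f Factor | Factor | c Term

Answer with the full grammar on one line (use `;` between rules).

Directly left-recursive nonterminal: Term.
For Term: α = {Expr Term}, β = {c, b}. Rewrite as Term → β Term1 and Term1 → α Term1 | ε.

Expr → f c | Factor d; Factor → d | Atom Expr | b Factor Atom | f b; Term → c Term1 | b Term1; Atom → c c | f Factor | Factor | c Term; Term1 → Expr Term Term1 | ε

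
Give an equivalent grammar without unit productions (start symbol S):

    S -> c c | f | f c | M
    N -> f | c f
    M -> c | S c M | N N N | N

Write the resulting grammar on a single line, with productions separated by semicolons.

Unit pairs: M ⇒* {N}; S ⇒* {M, N}.
For every A with A ⇒* B via unit rules, add B's non-unit alternatives to A; then delete every rule of the form X → Y.

S -> c c | f | f c | c f | c | S c M | N N N; N -> f | c f; M -> f | c f | c | S c M | N N N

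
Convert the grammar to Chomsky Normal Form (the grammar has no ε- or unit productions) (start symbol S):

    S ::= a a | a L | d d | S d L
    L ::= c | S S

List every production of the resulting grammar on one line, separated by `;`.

S ::= X1 X1 | X1 L | X2 X2 | S Y1; L ::= c | S S; X1 ::= a; X2 ::= d; Y1 ::= X2 L

Introduce a nonterminal for each terminal appearing in a rule of length ≥ 2: X1 → a, X2 → d.
Binarize each right-hand side of length ≥ 3 by chaining fresh nonterminals (Y1, Y2, …): affected rules were S → S X2 L.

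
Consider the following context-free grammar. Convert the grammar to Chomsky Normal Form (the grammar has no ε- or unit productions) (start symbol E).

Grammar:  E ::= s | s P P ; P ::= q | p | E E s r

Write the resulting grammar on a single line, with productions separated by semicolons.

Introduce a nonterminal for each terminal appearing in a rule of length ≥ 2: X1 → s, X2 → r.
Binarize each right-hand side of length ≥ 3 by chaining fresh nonterminals (Y1, Y2, …): affected rules were E → X1 P P; P → E E X1 X2.

E ::= s | X1 Y1; P ::= q | p | E Y2; X1 ::= s; X2 ::= r; Y1 ::= P P; Y2 ::= E Y3; Y3 ::= X1 X2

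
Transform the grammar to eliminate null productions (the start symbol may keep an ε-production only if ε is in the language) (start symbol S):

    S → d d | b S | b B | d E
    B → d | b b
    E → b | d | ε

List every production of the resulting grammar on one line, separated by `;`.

S → d d | b S | b B | d E | d; B → d | b b; E → b | d

Nullable nonterminals: {E}.
ε ∉ L(G), so no ε-production is kept.
Add the nullable-subset variants: S → d E gives d E | d.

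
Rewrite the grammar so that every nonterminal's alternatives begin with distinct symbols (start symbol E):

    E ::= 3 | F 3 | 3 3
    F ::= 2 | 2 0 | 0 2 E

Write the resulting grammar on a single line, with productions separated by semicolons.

E ::= F 3 | 3 E'; F ::= 0 2 E | 2 F'; E' ::= ε | 3; F' ::= ε | 0

E has alternatives sharing prefix '3': factor to E → 3 E' with E' → ε | 3.
F has alternatives sharing prefix '2': factor to F → 2 F' with F' → ε | 0.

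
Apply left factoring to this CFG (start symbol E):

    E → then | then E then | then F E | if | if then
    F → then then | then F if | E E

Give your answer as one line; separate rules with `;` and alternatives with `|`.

E has alternatives sharing prefix 'then': factor to E → then E' with E' → ε | E then | F E.
E has alternatives sharing prefix 'if': factor to E → if E'' with E'' → ε | then.
F has alternatives sharing prefix 'then': factor to F → then F' with F' → then | F if.

E → then E' | if E''; F → E E | then F'; E' → ε | E then | F E; E'' → ε | then; F' → then | F if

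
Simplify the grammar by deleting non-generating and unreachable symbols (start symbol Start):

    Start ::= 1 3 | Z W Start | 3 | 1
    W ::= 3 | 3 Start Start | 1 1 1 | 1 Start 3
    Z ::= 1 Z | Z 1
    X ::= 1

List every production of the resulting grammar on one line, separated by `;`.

Generating nonterminals: {Start, W, X}.
Reachable from Start after that: {Start}.
Removed useless symbols: {W, X, Z} and every production mentioning them.

Start ::= 1 3 | 3 | 1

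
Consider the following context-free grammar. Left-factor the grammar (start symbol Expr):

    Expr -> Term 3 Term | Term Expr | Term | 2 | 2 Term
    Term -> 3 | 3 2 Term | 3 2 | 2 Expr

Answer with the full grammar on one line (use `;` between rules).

Expr has alternatives sharing prefix 'Term': factor to Expr → Term Expr1 with Expr1 → 3 Term | Expr | ε.
Expr has alternatives sharing prefix '2': factor to Expr → 2 Expr2 with Expr2 → ε | Term.
Term has alternatives sharing prefix '3': factor to Term → 3 Term1 with Term1 → ε | 2 Term | 2.
Term1 has alternatives sharing prefix '2': factor to Term1 → 2 Term11 with Term11 → Term | ε.

Expr -> Term Expr1 | 2 Expr2; Term -> 2 Expr | 3 Term1; Expr1 -> 3 Term | Expr | ε; Expr2 -> ε | Term; Term1 -> ε | 2 Term11; Term11 -> Term | ε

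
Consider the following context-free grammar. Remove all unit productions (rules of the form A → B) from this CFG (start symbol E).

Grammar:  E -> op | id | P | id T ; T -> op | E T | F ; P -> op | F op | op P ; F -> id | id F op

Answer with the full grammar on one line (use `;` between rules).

Unit pairs: E ⇒* {P}; T ⇒* {F}.
For every A with A ⇒* B via unit rules, add B's non-unit alternatives to A; then delete every rule of the form X → Y.

E -> op | id | id T | F op | op P; T -> id | id F op | op | E T; P -> op | F op | op P; F -> id | id F op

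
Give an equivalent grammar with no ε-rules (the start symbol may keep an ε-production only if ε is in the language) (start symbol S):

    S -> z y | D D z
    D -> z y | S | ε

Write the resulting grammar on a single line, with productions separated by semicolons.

Nullable set = {D}.
ε ∉ L(G), so no ε-production is kept.
For each production, add variants omitting each subset of nullable occurrences: S → D D z gives D D z | D z | z.

S -> z y | D D z | D z | z; D -> z y | S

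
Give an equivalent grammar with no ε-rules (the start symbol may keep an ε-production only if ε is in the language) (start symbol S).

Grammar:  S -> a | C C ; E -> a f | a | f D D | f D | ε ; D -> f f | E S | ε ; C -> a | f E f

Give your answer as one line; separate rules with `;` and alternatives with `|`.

S -> a | C C; E -> a f | a | f D D | f D | f; D -> f f | E S | S; C -> a | f E f | f f

The nullable symbols are {D, E}.
ε ∉ L(G), so no ε-production is kept.
For each production, add variants omitting each subset of nullable occurrences: E → f D D gives f D D | f D | f. D → E S gives E S | S. C → f E f gives f E f | f f.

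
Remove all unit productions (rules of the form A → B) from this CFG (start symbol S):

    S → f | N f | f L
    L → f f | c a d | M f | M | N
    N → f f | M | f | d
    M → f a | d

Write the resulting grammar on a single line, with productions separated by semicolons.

Unit pairs: L ⇒* {M, N}; N ⇒* {M}.
Replace each nonterminal's rules with the union of the non-unit rules of every nonterminal it unit-derives.

S → f | N f | f L; L → f f | c a d | M f | f | d | f a; N → f f | f | d | f a; M → f a | d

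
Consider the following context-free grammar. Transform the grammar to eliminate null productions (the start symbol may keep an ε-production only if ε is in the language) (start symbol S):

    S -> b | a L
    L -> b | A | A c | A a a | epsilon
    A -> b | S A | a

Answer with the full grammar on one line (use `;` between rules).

S -> b | a L | a; L -> b | A | A c | A a a; A -> b | S A | a

Nullable set = {L}.
ε ∉ L(G), so no ε-production is kept.
Add the nullable-subset variants: S → a L gives a L | a.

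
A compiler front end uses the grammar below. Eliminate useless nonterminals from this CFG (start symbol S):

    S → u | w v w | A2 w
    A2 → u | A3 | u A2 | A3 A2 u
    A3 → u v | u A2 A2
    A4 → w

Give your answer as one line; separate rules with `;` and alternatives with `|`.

Generating nonterminals: {A2, A3, A4, S}.
Reachable from S after that: {A2, A3, S}.
Removed useless symbols: {A4} and every production mentioning them.

S → u | w v w | A2 w; A2 → u | A3 | u A2 | A3 A2 u; A3 → u v | u A2 A2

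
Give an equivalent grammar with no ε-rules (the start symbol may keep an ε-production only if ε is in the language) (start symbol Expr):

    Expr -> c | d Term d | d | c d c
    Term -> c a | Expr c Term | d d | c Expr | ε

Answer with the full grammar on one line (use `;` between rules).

Nullable set = {Term}.
ε ∉ L(G), so no ε-production is kept.
Add the nullable-subset variants: Expr → d Term d gives d Term d | d d. Term → Expr c Term gives Expr c Term | Expr c.

Expr -> c | d Term d | d d | d | c d c; Term -> c a | Expr c Term | Expr c | d d | c Expr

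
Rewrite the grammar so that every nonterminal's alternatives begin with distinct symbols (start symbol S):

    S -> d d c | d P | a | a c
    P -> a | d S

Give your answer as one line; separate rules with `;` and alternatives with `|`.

S -> d S' | a S''; P -> a | d S; S' -> d c | P; S'' -> ε | c

S has alternatives sharing prefix 'd': factor to S → d S' with S' → d c | P.
S has alternatives sharing prefix 'a': factor to S → a S'' with S'' → ε | c.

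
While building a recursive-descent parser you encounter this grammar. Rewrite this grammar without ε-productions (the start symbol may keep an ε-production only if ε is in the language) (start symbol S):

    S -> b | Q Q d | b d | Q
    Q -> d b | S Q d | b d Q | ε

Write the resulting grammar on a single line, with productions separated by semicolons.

S -> b | Q Q d | Q d | d | b d | Q | ε; Q -> d b | S Q d | S d | Q d | d | b d Q | b d

Nullable set = {Q, S}.
ε ∈ L(G) since S is nullable, so keep S → ε.
Add the nullable-subset variants: S → Q Q d gives Q Q d | Q d | d. Q → S Q d gives S Q d | S d | Q d | d. Q → b d Q gives b d Q | b d.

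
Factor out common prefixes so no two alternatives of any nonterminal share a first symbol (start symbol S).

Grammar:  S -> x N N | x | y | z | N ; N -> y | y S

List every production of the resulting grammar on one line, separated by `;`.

S -> y | z | N | x S'; N -> y N'; S' -> N N | ε; N' -> ε | S

S has alternatives sharing prefix 'x': factor to S → x S' with S' → N N | ε.
N has alternatives sharing prefix 'y': factor to N → y N' with N' → ε | S.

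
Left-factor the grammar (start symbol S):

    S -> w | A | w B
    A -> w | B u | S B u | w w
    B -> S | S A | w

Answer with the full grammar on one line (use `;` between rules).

S -> A | w S'; A -> B u | S B u | w A'; B -> w | S B'; S' -> ε | B; A' -> ε | w; B' -> ε | A

S has alternatives sharing prefix 'w': factor to S → w S' with S' → ε | B.
A has alternatives sharing prefix 'w': factor to A → w A' with A' → ε | w.
B has alternatives sharing prefix 'S': factor to B → S B' with B' → ε | A.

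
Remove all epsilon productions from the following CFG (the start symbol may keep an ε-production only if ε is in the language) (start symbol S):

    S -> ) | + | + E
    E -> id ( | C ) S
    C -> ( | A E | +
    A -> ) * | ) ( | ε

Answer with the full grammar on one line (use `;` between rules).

The nullable symbols are {A}.
ε ∉ L(G), so no ε-production is kept.
For each production, add variants omitting each subset of nullable occurrences: C → A E gives A E | E.

S -> ) | + | + E; E -> id ( | C ) S; C -> ( | A E | E | +; A -> ) * | ) (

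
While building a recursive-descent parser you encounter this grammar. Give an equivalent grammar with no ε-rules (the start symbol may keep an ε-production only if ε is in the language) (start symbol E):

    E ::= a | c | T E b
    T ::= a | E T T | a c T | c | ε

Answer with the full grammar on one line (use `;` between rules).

E ::= a | c | T E b | E b; T ::= a | E T T | E T | E | a c T | a c | c

Nullable set = {T}.
ε ∉ L(G), so no ε-production is kept.
For each production, add variants omitting each subset of nullable occurrences: E → T E b gives T E b | E b. T → E T T gives E T T | E T | E. T → a c T gives a c T | a c.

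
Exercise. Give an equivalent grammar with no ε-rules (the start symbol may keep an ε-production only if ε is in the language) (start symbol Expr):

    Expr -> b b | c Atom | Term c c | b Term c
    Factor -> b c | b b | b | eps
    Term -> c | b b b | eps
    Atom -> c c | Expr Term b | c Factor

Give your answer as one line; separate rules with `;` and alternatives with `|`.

Expr -> b b | c Atom | Term c c | c c | b Term c | b c; Factor -> b c | b b | b; Term -> c | b b b; Atom -> c c | Expr Term b | Expr b | c Factor | c

Nullable nonterminals: {Factor, Term}.
ε ∉ L(G), so no ε-production is kept.
Expand every rule over subsets of its nullable positions: Expr → Term c c gives Term c c | c c. Expr → b Term c gives b Term c | b c. Atom → Expr Term b gives Expr Term b | Expr b. Atom → c Factor gives c Factor | c.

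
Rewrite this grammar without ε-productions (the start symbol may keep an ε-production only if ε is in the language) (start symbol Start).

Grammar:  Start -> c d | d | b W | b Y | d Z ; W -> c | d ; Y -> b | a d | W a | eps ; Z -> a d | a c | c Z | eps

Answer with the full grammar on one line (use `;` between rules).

Start -> c d | d | b W | b Y | b | d Z; W -> c | d; Y -> b | a d | W a; Z -> a d | a c | c Z | c

The nullable symbols are {Y, Z}.
ε ∉ L(G), so no ε-production is kept.
For each production, add variants omitting each subset of nullable occurrences: Start → b Y gives b Y | b. Z → c Z gives c Z | c.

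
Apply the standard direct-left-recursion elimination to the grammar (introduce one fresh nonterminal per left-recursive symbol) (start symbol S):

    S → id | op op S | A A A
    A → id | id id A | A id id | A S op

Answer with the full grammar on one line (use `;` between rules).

S → id | op op S | A A A; A → id A' | id id A A'; A' → id id A' | S op A' | ε

A is directly left-recursive.
For A: α = {id id, S op}, β = {id, id id A}. Rewrite as A → β A' and A' → α A' | ε.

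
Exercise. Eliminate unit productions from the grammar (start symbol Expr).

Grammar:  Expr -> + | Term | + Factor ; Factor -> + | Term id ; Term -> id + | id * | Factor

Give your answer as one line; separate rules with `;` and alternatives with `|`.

Expr -> id + | id * | + | Term id | + Factor; Factor -> + | Term id; Term -> id + | id * | + | Term id

Unit pairs: Expr ⇒* {Factor, Term}; Term ⇒* {Factor}.
For every A with A ⇒* B via unit rules, add B's non-unit alternatives to A; then delete every rule of the form X → Y.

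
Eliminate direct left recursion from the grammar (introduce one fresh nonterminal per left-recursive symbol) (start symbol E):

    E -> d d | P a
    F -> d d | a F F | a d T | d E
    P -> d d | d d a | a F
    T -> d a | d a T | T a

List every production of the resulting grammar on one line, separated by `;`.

Directly left-recursive nonterminal: T.
For T: α = {a}, β = {d a, d a T}. Rewrite as T → β T' and T' → α T' | ε.

E -> d d | P a; F -> d d | a F F | a d T | d E; P -> d d | d d a | a F; T -> d a T' | d a T T'; T' -> a T' | ε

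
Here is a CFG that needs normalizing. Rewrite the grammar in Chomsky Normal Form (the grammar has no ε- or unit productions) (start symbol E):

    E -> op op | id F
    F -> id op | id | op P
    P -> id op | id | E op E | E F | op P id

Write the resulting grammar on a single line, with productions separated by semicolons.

Introduce a nonterminal for each terminal appearing in a rule of length ≥ 2: X1 → op, X2 → id.
Binarize each right-hand side of length ≥ 3 by chaining fresh nonterminals (Y1, Y2, …): affected rules were P → E X1 E; P → X1 P X2.

E -> X1 X1 | X2 F; F -> X2 X1 | id | X1 P; P -> X2 X1 | id | E Y1 | E F | X1 Y2; X1 -> op; X2 -> id; Y1 -> X1 E; Y2 -> P X2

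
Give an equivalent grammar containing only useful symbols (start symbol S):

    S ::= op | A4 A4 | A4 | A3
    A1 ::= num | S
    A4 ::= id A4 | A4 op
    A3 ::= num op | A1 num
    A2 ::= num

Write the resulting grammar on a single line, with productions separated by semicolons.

S ::= op | A3; A1 ::= num | S; A3 ::= num op | A1 num

Generating nonterminals: {A1, A2, A3, S}.
Reachable from S after that: {A1, A3, S}.
Removed useless symbols: {A2, A4} and every production mentioning them.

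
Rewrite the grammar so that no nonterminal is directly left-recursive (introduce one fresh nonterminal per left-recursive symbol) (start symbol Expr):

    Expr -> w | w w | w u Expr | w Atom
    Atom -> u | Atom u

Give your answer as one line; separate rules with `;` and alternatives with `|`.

Directly left-recursive nonterminal: Atom.
For Atom: α = {u}, β = {u}. Rewrite as Atom → β Atom1 and Atom1 → α Atom1 | ε.

Expr -> w | w w | w u Expr | w Atom; Atom -> u Atom1; Atom1 -> u Atom1 | ε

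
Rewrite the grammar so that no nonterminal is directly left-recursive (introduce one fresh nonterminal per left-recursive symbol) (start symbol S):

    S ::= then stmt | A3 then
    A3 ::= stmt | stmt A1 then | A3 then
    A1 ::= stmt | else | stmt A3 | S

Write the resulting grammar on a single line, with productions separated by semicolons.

S ::= then stmt | A3 then; A3 ::= stmt A3' | stmt A1 then A3'; A1 ::= stmt | else | stmt A3 | S; A3' ::= then A3' | epsilon

Left recursion appears on A3.
For A3: α = {then}, β = {stmt, stmt A1 then}. Rewrite as A3 → β A3' and A3' → α A3' | ε.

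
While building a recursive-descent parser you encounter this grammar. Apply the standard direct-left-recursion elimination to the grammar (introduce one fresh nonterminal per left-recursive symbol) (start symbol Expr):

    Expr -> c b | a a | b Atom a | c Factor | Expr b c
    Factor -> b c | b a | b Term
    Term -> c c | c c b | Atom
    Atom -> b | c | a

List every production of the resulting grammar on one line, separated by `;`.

Directly left-recursive nonterminal: Expr.
For Expr: α = {b c}, β = {c b, a a, b Atom a, c Factor}. Rewrite as Expr → β Expr1 and Expr1 → α Expr1 | ε.

Expr -> c b Expr1 | a a Expr1 | b Atom a Expr1 | c Factor Expr1; Factor -> b c | b a | b Term; Term -> c c | c c b | Atom; Atom -> b | c | a; Expr1 -> b c Expr1 | eps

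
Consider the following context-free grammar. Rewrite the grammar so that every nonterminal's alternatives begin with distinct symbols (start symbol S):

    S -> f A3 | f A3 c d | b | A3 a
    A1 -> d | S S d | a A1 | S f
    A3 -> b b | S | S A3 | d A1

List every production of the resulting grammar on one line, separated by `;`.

S -> b | A3 a | f A3 S'; A1 -> d | a A1 | S A1'; A3 -> b b | d A1 | S A3'; S' -> ε | c d; A1' -> S d | f; A3' -> ε | A3

S has alternatives sharing prefix 'f A3': factor to S → f A3 S' with S' → ε | c d.
A1 has alternatives sharing prefix 'S': factor to A1 → S A1' with A1' → S d | f.
A3 has alternatives sharing prefix 'S': factor to A3 → S A3' with A3' → ε | A3.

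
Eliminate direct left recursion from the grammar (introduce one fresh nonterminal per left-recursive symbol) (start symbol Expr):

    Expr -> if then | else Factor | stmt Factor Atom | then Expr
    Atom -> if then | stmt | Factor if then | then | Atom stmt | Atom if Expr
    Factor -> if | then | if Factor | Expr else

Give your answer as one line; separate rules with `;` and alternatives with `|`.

Left recursion appears on Atom.
For Atom: α = {stmt, if Expr}, β = {if then, stmt, Factor if then, then}. Rewrite as Atom → β Atom1 and Atom1 → α Atom1 | ε.

Expr -> if then | else Factor | stmt Factor Atom | then Expr; Atom -> if then Atom1 | stmt Atom1 | Factor if then Atom1 | then Atom1; Factor -> if | then | if Factor | Expr else; Atom1 -> stmt Atom1 | if Expr Atom1 | eps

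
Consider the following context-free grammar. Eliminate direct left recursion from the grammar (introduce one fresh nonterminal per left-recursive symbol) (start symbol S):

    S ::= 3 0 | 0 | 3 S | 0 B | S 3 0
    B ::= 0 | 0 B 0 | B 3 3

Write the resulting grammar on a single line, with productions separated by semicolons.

Left recursion appears on S, B.
For S: α = {3 0}, β = {3 0, 0, 3 S, 0 B}. Rewrite as S → β S' and S' → α S' | ε.
For B: α = {3 3}, β = {0, 0 B 0}. Rewrite as B → β B' and B' → α B' | ε.

S ::= 3 0 S' | 0 S' | 3 S S' | 0 B S'; B ::= 0 B' | 0 B 0 B'; S' ::= 3 0 S' | eps; B' ::= 3 3 B' | eps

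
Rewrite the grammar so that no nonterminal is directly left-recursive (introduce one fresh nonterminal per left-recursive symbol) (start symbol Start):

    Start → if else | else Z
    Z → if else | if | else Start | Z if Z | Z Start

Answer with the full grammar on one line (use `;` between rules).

Directly left-recursive nonterminal: Z.
For Z: α = {if Z, Start}, β = {if else, if, else Start}. Rewrite as Z → β Z1 and Z1 → α Z1 | ε.

Start → if else | else Z; Z → if else Z1 | if Z1 | else Start Z1; Z1 → if Z Z1 | Start Z1 | eps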